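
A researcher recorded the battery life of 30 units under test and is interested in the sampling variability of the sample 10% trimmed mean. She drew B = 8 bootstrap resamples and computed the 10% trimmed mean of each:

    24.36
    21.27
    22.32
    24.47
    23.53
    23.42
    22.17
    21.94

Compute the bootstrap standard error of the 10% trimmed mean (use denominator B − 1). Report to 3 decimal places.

Bootstrap SE is the standard deviation of the 8 replicate 10% trimmed means.
Mean of replicates: (24.36 + 21.27 + 22.32 + 24.47 + 23.53 + 23.42 + 22.17 + 21.94) / 8 = 183.4800 / 8 = 22.9350
Sum of squared deviations: (+1.4250)² + (−1.6650)² + (−0.6150)² + (+1.5350)² + (+0.5950)² + (+0.4850)² + (−0.7650)² + (−0.9950)² = 9.7018
Variance = 9.7018 / 7 = 1.3860
SE* = √1.3860

SE* = 1.177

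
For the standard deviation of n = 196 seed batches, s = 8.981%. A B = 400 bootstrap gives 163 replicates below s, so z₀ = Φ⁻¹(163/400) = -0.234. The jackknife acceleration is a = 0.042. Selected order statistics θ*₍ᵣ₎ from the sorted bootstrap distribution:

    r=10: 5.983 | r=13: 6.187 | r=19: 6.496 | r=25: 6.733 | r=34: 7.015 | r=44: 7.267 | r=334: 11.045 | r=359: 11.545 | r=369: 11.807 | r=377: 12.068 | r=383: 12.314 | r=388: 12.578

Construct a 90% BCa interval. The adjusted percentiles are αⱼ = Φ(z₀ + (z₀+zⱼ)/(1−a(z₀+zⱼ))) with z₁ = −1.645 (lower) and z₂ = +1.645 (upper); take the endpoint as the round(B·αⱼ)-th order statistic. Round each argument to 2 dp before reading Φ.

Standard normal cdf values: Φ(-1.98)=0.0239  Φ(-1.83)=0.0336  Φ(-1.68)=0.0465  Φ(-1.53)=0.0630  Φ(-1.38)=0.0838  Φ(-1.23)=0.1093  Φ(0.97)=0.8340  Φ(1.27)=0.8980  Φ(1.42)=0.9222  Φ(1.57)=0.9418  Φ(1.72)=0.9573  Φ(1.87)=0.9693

(5.983, 11.545)

Lower: z₀ + z₁ = -0.234 + (-1.645) = -1.879; 1 − a(z₀+z₁) = 1 − (0.042)(-1.879) = 1.0789; argument = -0.234 + (-1.879)/1.0789 = -1.9756 → -1.98.
α₁ = Φ(-1.98) = 0.0239; rank = round(400 × 0.0239) = 10; θ*₍10₎ = 5.983.
Upper: z₀ + z₂ = 1.411; 1 − a(z₀+z₂) = 0.9407; argument = 1.2659 → 1.27; α₂ = 0.8980; rank = 359; θ*₍359₎ = 11.545.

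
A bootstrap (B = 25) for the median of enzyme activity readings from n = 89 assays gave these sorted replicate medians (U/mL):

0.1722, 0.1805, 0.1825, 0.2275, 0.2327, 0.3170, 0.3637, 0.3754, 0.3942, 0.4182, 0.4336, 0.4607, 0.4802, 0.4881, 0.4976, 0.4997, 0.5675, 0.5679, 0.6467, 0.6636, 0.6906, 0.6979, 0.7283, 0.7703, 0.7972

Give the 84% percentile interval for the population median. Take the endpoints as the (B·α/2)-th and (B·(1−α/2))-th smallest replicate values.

(0.1805, 0.7283)

α = 0.16; lower rank = 25 × 0.080 = 2; upper rank = 25 × 0.920 = 23.
The 2nd smallest replicate is 0.1805; the 23rd is 0.7283.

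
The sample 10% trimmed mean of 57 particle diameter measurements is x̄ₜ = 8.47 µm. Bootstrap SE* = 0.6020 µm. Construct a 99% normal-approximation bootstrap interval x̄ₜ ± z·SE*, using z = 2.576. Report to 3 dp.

Margin = 2.576 × 0.6020 = 1.5508
Interval: 8.47 ± 1.5508

(6.919, 10.021)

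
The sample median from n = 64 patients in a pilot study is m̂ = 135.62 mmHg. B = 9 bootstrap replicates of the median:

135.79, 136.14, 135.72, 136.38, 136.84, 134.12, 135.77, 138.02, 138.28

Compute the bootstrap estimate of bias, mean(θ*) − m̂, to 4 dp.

mean(θ*) = (135.79 + 136.14 + 135.72 + 136.38 + 136.84 + 134.12 + 135.77 + 138.02 + 138.28) / 9 = 136.34000
bias = 136.34000 − 135.62

bias = +0.7200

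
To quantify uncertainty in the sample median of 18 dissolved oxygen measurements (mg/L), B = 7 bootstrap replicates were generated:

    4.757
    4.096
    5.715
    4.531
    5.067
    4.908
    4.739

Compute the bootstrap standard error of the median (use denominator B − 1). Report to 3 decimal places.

Bootstrap SE is the standard deviation of the 7 replicate medians.
Mean of replicates: (4.757 + 4.096 + 5.715 + 4.531 + 5.067 + 4.908 + 4.739) / 7 = 33.8130 / 7 = 4.8304
Sum of squared deviations: (−0.0734)² + (−0.7344)² + (+0.8846)² + (−0.2994)² + (+0.2366)² + (+0.0776)² + (−0.0914)² = 1.4872
Variance = 1.4872 / 6 = 0.2479
SE* = √0.2479

SE* = 0.498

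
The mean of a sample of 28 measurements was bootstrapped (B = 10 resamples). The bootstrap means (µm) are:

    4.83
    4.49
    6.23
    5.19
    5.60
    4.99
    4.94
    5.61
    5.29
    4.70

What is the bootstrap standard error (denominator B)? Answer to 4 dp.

SE* = 0.4897

Bootstrap SE is the standard deviation of the 10 replicate means.
Mean of replicates: (4.83 + 4.49 + 6.23 + 5.19 + 5.60 + 4.99 + 4.94 + 5.61 + 5.29 + 4.70) / 10 = 51.87000 / 10 = 5.18700
Sum of squared deviations: (−0.35700)² + (−0.69700)² + (+1.04300)² + (+0.00300)² + (+0.41300)² + (−0.19700)² + (−0.24700)² + (+0.42300)² + (+0.10300)² + (−0.48700)² = 2.39821
Variance = 2.39821 / 10 = 0.23982
SE* = √0.23982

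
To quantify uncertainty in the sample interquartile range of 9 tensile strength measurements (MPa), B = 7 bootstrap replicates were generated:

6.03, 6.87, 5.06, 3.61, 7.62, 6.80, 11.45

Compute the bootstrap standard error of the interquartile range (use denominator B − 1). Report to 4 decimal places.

Bootstrap SE is the standard deviation of the 7 replicate interquartile ranges.
Mean of replicates: (6.03 + 6.87 + 5.06 + 3.61 + 7.62 + 6.80 + 11.45) / 7 = 47.44000 / 7 = 6.77714
Sum of squared deviations: (−0.74714)² + (+0.09286)² + (−1.71714)² + (−3.16714)² + (+0.84286)² + (+0.02286)² + (+4.67286)² = 36.09274
Variance = 36.09274 / 6 = 6.01546
SE* = √6.01546

SE* = 2.4526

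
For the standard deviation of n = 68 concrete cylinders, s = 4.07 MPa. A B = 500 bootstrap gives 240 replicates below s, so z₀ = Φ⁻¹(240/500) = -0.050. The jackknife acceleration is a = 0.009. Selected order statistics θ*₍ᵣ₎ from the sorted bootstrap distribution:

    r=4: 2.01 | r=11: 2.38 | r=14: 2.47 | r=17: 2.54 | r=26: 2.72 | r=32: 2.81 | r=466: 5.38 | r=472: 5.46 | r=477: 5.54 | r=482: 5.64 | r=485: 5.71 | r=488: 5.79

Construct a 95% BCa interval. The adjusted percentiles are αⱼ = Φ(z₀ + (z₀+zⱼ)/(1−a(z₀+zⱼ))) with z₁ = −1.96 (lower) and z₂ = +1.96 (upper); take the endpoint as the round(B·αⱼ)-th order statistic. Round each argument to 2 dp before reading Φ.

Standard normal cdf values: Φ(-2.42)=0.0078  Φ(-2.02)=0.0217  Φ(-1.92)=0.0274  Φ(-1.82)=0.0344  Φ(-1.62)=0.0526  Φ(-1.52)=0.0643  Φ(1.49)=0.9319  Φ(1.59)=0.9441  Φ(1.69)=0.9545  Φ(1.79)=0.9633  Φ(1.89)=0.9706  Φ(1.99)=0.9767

Lower: z₀ + z₁ = -0.050 + (-1.960) = -2.010; 1 − a(z₀+z₁) = 1 − (0.009)(-2.010) = 1.0181; argument = -0.050 + (-2.010)/1.0181 = -2.0243 → -2.02.
α₁ = Φ(-2.02) = 0.0217; rank = round(500 × 0.0217) = 11; θ*₍11₎ = 2.38.
Upper: z₀ + z₂ = 1.910; 1 − a(z₀+z₂) = 0.9828; argument = 1.8934 → 1.89; α₂ = 0.9706; rank = 485; θ*₍485₎ = 5.71.

(2.38, 5.71)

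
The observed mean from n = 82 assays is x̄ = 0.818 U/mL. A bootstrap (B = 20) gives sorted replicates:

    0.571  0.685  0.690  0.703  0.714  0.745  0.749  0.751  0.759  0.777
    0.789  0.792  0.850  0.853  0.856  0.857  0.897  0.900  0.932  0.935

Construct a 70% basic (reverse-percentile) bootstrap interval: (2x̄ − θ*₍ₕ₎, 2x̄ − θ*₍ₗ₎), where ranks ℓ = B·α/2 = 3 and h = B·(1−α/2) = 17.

Percentile endpoints at ranks 3 and 17: θ*₍3₎ = 0.690, θ*₍17₎ = 0.897.
Basic interval reflects these around x̄:
  lower = 2 × 0.818 − 0.897 = 0.739
  upper = 2 × 0.818 − 0.690 = 0.946

(0.739, 0.946)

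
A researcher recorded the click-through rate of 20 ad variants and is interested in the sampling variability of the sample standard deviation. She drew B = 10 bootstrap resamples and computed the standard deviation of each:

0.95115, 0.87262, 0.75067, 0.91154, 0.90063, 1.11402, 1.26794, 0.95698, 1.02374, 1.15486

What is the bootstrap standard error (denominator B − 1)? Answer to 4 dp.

Bootstrap SE is the standard deviation of the 10 replicate standard deviations.
Mean of replicates: (0.95115 + 0.87262 + 0.75067 + 0.91154 + 0.90063 + 1.11402 + 1.26794 + 0.95698 + 1.02374 + 1.15486) / 10 = 9.904150 / 10 = 0.990415
Sum of squared deviations: (−0.039265)² + (−0.117795)² + (−0.239745)² + (−0.078875)² + (−0.089785)² + (+0.123605)² + (+0.277525)² + (−0.033435)² + (+0.033325)² + (+0.164445)² = 0.208747
Variance = 0.208747 / 9 = 0.023194
SE* = √0.023194

SE* = 0.1523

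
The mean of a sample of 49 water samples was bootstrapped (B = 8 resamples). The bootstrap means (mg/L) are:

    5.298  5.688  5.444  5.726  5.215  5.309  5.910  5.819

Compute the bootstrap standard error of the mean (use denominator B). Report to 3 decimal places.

Bootstrap SE is the standard deviation of the 8 replicate means.
Mean of replicates: (5.298 + 5.688 + 5.444 + 5.726 + 5.215 + 5.309 + 5.910 + 5.819) / 8 = 44.4090 / 8 = 5.5511
Sum of squared deviations: (−0.2531)² + (+0.1369)² + (−0.1071)² + (+0.1749)² + (−0.3361)² + (−0.2421)² + (+0.3589)² + (+0.2679)² = 0.4970
Variance = 0.4970 / 8 = 0.0621
SE* = √0.0621

SE* = 0.249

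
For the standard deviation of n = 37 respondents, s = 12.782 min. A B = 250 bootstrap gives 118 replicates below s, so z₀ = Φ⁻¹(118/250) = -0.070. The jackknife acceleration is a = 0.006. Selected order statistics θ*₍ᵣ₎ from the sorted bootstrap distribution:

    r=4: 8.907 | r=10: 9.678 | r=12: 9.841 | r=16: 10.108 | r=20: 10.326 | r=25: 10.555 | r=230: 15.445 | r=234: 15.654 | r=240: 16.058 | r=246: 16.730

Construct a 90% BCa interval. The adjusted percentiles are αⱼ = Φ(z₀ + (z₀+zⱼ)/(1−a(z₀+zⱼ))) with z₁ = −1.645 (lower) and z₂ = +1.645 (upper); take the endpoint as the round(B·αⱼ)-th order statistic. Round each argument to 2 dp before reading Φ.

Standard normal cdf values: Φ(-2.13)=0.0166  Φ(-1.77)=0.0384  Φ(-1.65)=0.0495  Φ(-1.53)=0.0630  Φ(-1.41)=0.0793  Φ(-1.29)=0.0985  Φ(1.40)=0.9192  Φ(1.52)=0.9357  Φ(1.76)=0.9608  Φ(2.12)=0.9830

Lower: z₀ + z₁ = -0.070 + (-1.645) = -1.715; 1 − a(z₀+z₁) = 1 − (0.006)(-1.715) = 1.0103; argument = -0.070 + (-1.715)/1.0103 = -1.7675 → -1.77.
α₁ = Φ(-1.77) = 0.0384; rank = round(250 × 0.0384) = 10; θ*₍10₎ = 9.678.
Upper: z₀ + z₂ = 1.575; 1 − a(z₀+z₂) = 0.9906; argument = 1.5200 → 1.52; α₂ = 0.9357; rank = 234; θ*₍234₎ = 15.654.

(9.678, 15.654)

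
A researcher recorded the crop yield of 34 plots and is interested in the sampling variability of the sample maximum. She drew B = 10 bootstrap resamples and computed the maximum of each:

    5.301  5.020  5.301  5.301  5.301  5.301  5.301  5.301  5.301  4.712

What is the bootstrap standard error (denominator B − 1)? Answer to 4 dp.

Bootstrap SE is the standard deviation of the 10 replicate maximums.
Mean of replicates: (5.301 + 5.020 + 5.301 + 5.301 + 5.301 + 5.301 + 5.301 + 5.301 + 5.301 + 4.712) / 10 = 52.14000 / 10 = 5.21400
Sum of squared deviations: (+0.08700)² + (−0.19400)² + (+0.08700)² + (+0.08700)² + (+0.08700)² + (+0.08700)² + (+0.08700)² + (+0.08700)² + (+0.08700)² + (−0.50200)² = 0.35019
Variance = 0.35019 / 9 = 0.03891
SE* = √0.03891

SE* = 0.1973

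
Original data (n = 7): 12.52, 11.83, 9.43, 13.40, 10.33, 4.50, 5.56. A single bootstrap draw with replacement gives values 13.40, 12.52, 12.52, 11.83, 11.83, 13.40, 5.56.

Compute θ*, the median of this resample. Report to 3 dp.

Sorted: 5.56, 11.83, 11.83, 12.52, 12.52, 13.40, 13.40
Median = middle value = 12.520

θ* = 12.520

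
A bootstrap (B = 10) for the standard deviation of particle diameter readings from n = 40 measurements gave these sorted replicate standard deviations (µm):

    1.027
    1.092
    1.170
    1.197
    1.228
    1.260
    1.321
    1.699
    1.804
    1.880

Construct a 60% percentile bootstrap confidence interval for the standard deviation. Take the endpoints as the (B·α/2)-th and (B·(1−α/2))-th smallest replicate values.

α = 0.40; lower rank = 10 × 0.200 = 2; upper rank = 10 × 0.800 = 8.
The 2nd smallest replicate is 1.092; the 8th is 1.699.

(1.092, 1.699)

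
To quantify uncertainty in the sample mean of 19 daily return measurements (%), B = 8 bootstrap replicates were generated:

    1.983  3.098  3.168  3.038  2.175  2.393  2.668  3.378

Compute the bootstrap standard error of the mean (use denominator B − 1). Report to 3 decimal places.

Bootstrap SE is the standard deviation of the 8 replicate means.
Mean of replicates: (1.983 + 3.098 + 3.168 + 3.038 + 2.175 + 2.393 + 2.668 + 3.378) / 8 = 21.9010 / 8 = 2.7376
Sum of squared deviations: (−0.7546)² + (+0.3604)² + (+0.4304)² + (+0.3004)² + (−0.5626)² + (−0.3446)² + (−0.0696)² + (+0.6404)² = 1.8250
Variance = 1.8250 / 7 = 0.2607
SE* = √0.2607

SE* = 0.511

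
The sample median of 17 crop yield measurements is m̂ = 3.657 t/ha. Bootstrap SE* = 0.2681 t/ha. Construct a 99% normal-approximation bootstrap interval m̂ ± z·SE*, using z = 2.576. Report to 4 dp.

(2.9664, 4.3476)

Margin = 2.576 × 0.2681 = 0.69063
Interval: 3.657 ± 0.69063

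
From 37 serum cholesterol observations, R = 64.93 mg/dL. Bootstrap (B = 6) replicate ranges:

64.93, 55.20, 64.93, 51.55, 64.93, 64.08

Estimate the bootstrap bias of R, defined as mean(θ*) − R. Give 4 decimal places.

bias = −3.9933

mean(θ*) = (64.93 + 55.20 + 64.93 + 51.55 + 64.93 + 64.08) / 6 = 60.93667
bias = 60.93667 − 64.93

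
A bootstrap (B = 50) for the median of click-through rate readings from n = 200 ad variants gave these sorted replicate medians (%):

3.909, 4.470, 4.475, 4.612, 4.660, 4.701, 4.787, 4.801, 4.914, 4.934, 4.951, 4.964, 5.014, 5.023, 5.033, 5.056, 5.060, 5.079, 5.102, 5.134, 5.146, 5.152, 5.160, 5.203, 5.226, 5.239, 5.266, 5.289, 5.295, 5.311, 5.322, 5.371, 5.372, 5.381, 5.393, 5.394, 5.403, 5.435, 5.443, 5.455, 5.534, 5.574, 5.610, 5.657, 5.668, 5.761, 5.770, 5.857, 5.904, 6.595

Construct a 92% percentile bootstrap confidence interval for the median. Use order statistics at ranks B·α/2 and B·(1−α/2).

α = 0.08; lower rank = 50 × 0.040 = 2; upper rank = 50 × 0.960 = 48.
The 2nd smallest replicate is 4.470; the 48th is 5.857.

(4.470, 5.857)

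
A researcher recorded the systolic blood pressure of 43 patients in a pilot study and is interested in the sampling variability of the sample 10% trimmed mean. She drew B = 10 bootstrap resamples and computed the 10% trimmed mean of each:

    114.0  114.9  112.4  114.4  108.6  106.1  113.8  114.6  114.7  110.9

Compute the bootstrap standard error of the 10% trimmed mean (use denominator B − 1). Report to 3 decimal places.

SE* = 3.005

Bootstrap SE is the standard deviation of the 10 replicate 10% trimmed means.
Mean of replicates: (114.0 + 114.9 + 112.4 + 114.4 + 108.6 + 106.1 + 113.8 + 114.6 + 114.7 + 110.9) / 10 = 1124.4000 / 10 = 112.4400
Sum of squared deviations: (+1.5600)² + (+2.4600)² + (−0.0400)² + (+1.9600)² + (−3.8400)² + (−6.3400)² + (+1.3600)² + (+2.1600)² + (+2.2600)² + (−1.5400)² = 81.2640
Variance = 81.2640 / 9 = 9.0293
SE* = √9.0293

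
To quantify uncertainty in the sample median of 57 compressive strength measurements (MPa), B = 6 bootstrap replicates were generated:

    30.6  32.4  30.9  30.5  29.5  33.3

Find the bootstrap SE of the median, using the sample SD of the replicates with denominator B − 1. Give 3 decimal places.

Bootstrap SE is the standard deviation of the 6 replicate medians.
Mean of replicates: (30.6 + 32.4 + 30.9 + 30.5 + 29.5 + 33.3) / 6 = 187.2000 / 6 = 31.2000
Sum of squared deviations: (−0.6000)² + (+1.2000)² + (−0.3000)² + (−0.7000)² + (−1.7000)² + (+2.1000)² = 9.6800
Variance = 9.6800 / 5 = 1.9360
SE* = √1.9360

SE* = 1.391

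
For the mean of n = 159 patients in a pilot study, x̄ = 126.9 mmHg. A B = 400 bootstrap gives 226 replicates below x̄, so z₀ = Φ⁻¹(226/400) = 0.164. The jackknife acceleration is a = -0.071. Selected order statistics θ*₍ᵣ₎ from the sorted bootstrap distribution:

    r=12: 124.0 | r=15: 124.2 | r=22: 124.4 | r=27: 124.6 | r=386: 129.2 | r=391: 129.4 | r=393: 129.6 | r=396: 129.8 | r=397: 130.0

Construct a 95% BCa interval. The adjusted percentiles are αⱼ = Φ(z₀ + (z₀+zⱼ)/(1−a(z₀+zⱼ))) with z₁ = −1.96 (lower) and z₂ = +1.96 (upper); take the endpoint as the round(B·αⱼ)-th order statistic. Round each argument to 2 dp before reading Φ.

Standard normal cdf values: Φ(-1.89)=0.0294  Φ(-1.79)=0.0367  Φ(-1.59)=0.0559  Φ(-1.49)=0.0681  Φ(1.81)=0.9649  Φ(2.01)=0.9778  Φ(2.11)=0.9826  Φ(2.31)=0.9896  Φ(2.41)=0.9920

Lower: z₀ + z₁ = 0.164 + (-1.960) = -1.796; 1 − a(z₀+z₁) = 1 − (-0.071)(-1.796) = 0.8725; argument = 0.164 + (-1.796)/0.8725 = -1.8945 → -1.89.
α₁ = Φ(-1.89) = 0.0294; rank = round(400 × 0.0294) = 12; θ*₍12₎ = 124.0.
Upper: z₀ + z₂ = 2.124; 1 − a(z₀+z₂) = 1.1508; argument = 2.0097 → 2.01; α₂ = 0.9778; rank = 391; θ*₍391₎ = 129.4.

(124.0, 129.4)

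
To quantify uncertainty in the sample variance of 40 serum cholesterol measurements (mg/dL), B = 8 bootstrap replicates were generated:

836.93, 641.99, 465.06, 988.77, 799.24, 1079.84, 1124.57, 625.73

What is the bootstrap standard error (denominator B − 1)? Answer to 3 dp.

Bootstrap SE is the standard deviation of the 8 replicate variances.
Mean of replicates: (836.93 + 641.99 + 465.06 + 988.77 + 799.24 + 1079.84 + 1124.57 + 625.73) / 8 = 6562.1300 / 8 = 820.2663
Sum of squared deviations: (+16.6637)² + (−178.2763)² + (−355.2063)² + (+168.5037)² + (−21.0263)² + (+259.5737)² + (+304.3037)² + (−194.5362)² = 384890.8554
Variance = 384890.8554 / 7 = 54984.4079
SE* = √54984.4079

SE* = 234.488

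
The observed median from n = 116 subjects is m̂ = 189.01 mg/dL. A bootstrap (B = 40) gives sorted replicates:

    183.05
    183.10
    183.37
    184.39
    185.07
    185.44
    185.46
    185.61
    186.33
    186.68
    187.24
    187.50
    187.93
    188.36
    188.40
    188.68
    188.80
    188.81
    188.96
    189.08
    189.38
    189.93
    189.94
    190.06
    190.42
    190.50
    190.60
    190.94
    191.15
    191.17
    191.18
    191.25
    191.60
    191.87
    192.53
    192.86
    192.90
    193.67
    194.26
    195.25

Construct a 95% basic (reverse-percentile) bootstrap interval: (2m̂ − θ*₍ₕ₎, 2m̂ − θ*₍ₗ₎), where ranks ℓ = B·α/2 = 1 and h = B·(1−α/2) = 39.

(183.76, 194.97)

Percentile endpoints at ranks 1 and 39: θ*₍1₎ = 183.05, θ*₍39₎ = 194.26.
Basic interval reflects these around m̂:
  lower = 2 × 189.01 − 194.26 = 183.76
  upper = 2 × 189.01 − 183.05 = 194.97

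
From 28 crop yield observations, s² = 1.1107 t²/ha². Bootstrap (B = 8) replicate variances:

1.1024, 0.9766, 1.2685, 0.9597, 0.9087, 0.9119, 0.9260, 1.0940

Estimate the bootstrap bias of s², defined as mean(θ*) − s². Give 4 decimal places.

mean(θ*) = (1.1024 + 0.9766 + 1.2685 + 0.9597 + 0.9087 + 0.9119 + 0.9260 + 1.0940) / 8 = 1.01848
bias = 1.01848 − 1.1107

bias = −0.0922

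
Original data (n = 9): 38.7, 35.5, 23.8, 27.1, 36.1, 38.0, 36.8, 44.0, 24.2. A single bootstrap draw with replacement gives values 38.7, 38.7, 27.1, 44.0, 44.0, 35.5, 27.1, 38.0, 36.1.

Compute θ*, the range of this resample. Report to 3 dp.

θ* = 16.900

Range = 44.0 − 27.1 = 16.900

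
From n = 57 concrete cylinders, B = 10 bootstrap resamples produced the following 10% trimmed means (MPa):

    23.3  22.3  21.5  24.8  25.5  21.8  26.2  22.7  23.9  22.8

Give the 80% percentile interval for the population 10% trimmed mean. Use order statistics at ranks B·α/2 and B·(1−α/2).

(21.5, 25.5)

Sorted replicates: 21.5, 21.8, 22.3, 22.7, 22.8, 23.3, 23.9, 24.8, 25.5, 26.2
α = 0.20; lower rank = 10 × 0.100 = 1; upper rank = 10 × 0.900 = 9.
The 1st smallest replicate is 21.5; the 9th is 25.5.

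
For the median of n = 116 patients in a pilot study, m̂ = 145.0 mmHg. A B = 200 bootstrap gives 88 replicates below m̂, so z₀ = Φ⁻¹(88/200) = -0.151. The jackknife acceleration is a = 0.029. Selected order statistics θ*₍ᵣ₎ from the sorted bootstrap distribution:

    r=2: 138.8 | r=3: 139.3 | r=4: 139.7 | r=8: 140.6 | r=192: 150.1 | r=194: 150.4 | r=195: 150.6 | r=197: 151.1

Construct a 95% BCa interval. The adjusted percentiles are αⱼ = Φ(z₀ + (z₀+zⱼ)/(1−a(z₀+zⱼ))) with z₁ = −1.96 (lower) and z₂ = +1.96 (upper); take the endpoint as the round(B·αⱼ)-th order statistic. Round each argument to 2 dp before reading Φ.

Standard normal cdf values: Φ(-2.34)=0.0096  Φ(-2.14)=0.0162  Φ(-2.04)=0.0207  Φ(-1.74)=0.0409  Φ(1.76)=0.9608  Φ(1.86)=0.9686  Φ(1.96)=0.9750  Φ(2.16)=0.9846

(139.3, 150.1)

Lower: z₀ + z₁ = -0.151 + (-1.960) = -2.111; 1 − a(z₀+z₁) = 1 − (0.029)(-2.111) = 1.0612; argument = -0.151 + (-2.111)/1.0612 = -2.1402 → -2.14.
α₁ = Φ(-2.14) = 0.0162; rank = round(200 × 0.0162) = 3; θ*₍3₎ = 139.3.
Upper: z₀ + z₂ = 1.809; 1 − a(z₀+z₂) = 0.9475; argument = 1.7582 → 1.76; α₂ = 0.9608; rank = 192; θ*₍192₎ = 150.1.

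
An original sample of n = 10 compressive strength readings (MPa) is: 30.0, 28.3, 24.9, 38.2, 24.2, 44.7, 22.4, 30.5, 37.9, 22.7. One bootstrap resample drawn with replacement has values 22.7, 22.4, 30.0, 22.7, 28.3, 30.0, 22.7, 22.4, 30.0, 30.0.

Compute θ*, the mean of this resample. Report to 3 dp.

Mean = (22.7 + 22.4 + 30.0 + 22.7 + 28.3 + 30.0 + 22.7 + 22.4 + 30.0 + 30.0) / 10 = 261.20 / 10 = 26.120

θ* = 26.120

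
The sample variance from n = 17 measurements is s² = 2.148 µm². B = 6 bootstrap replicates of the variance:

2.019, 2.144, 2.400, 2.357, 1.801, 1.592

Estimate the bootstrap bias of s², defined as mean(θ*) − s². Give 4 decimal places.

bias = −0.0958

mean(θ*) = (2.019 + 2.144 + 2.400 + 2.357 + 1.801 + 1.592) / 6 = 2.05217
bias = 2.05217 − 2.148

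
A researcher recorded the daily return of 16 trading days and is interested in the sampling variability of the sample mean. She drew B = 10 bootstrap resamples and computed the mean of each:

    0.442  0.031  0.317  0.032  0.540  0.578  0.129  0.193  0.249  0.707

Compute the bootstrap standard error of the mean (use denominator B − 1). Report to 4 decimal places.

Bootstrap SE is the standard deviation of the 10 replicate means.
Mean of replicates: (0.442 + 0.031 + 0.317 + 0.032 + 0.540 + 0.578 + 0.129 + 0.193 + 0.249 + 0.707) / 10 = 3.21800 / 10 = 0.32180
Sum of squared deviations: (+0.12020)² + (−0.29080)² + (−0.00480)² + (−0.28980)² + (+0.21820)² + (+0.25620)² + (−0.19280)² + (−0.12880)² + (−0.07280)² + (+0.38520)² = 0.50371
Variance = 0.50371 / 9 = 0.05597
SE* = √0.05597

SE* = 0.2366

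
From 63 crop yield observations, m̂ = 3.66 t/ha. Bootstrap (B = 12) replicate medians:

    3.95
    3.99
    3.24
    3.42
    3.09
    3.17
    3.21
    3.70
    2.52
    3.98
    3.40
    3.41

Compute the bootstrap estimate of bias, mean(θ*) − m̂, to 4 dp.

mean(θ*) = (3.95 + 3.99 + 3.24 + 3.42 + 3.09 + 3.17 + 3.21 + 3.70 + 2.52 + 3.98 + 3.40 + 3.41) / 12 = 3.42333
bias = 3.42333 − 3.66

bias = −0.2367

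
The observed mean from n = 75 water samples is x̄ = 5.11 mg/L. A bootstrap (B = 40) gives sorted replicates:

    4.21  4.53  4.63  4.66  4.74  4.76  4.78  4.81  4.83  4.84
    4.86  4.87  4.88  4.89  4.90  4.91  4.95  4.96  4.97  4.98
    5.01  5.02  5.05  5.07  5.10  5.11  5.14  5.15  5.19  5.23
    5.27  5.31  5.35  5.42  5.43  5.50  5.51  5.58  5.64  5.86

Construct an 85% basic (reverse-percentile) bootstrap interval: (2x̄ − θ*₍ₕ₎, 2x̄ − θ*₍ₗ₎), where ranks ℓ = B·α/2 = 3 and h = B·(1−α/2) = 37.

Percentile endpoints at ranks 3 and 37: θ*₍3₎ = 4.63, θ*₍37₎ = 5.51.
Basic interval reflects these around x̄:
  lower = 2 × 5.11 − 5.51 = 4.71
  upper = 2 × 5.11 − 4.63 = 5.59

(4.71, 5.59)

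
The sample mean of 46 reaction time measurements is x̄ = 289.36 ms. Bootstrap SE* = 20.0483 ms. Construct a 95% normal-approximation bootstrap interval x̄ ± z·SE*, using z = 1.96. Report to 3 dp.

Margin = 1.96 × 20.0483 = 39.2947
Interval: 289.36 ± 39.2947

(250.065, 328.655)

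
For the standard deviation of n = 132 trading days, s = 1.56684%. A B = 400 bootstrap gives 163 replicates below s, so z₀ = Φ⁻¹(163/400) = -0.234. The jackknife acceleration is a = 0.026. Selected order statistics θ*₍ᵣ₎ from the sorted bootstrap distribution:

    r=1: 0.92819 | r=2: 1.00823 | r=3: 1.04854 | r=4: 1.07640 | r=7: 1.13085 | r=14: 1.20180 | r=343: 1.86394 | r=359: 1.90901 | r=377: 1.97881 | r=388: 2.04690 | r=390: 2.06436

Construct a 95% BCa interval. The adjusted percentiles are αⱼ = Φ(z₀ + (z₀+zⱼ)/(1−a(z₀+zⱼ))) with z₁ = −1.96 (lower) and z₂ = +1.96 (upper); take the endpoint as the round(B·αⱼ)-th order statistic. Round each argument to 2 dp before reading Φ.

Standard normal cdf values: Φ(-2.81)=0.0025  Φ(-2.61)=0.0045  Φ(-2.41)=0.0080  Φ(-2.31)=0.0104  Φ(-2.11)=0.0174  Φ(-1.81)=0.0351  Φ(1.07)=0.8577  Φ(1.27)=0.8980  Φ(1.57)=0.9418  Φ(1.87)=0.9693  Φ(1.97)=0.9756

Lower: z₀ + z₁ = -0.234 + (-1.960) = -2.194; 1 − a(z₀+z₁) = 1 − (0.026)(-2.194) = 1.0570; argument = -0.234 + (-2.194)/1.0570 = -2.3096 → -2.31.
α₁ = Φ(-2.31) = 0.0104; rank = round(400 × 0.0104) = 4; θ*₍4₎ = 1.07640.
Upper: z₀ + z₂ = 1.726; 1 − a(z₀+z₂) = 0.9551; argument = 1.5731 → 1.57; α₂ = 0.9418; rank = 377; θ*₍377₎ = 1.97881.

(1.07640, 1.97881)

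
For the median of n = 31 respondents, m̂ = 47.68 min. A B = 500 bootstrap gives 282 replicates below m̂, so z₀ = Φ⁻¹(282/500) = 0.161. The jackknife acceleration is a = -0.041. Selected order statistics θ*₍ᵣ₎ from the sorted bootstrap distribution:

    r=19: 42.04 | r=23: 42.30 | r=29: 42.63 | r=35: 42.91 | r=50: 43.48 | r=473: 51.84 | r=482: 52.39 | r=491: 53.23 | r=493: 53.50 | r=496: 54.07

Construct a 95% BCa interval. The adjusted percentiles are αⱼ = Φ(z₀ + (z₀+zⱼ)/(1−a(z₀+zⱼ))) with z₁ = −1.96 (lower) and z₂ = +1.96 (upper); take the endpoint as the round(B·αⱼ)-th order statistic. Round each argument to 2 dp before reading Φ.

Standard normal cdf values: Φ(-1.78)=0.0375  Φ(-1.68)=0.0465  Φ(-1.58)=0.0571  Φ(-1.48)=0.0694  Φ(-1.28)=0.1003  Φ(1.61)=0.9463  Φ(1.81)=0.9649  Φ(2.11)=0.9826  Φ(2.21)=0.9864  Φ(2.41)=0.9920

Lower: z₀ + z₁ = 0.161 + (-1.960) = -1.799; 1 − a(z₀+z₁) = 1 − (-0.041)(-1.799) = 0.9262; argument = 0.161 + (-1.799)/0.9262 = -1.7813 → -1.78.
α₁ = Φ(-1.78) = 0.0375; rank = round(500 × 0.0375) = 19; θ*₍19₎ = 42.04.
Upper: z₀ + z₂ = 2.121; 1 − a(z₀+z₂) = 1.0870; argument = 2.1123 → 2.11; α₂ = 0.9826; rank = 491; θ*₍491₎ = 53.23.

(42.04, 53.23)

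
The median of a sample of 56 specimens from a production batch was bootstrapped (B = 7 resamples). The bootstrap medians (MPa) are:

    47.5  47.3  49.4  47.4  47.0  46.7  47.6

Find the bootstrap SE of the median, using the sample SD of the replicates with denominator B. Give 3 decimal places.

SE* = 0.805

Bootstrap SE is the standard deviation of the 7 replicate medians.
Mean of replicates: (47.5 + 47.3 + 49.4 + 47.4 + 47.0 + 46.7 + 47.6) / 7 = 332.9000 / 7 = 47.5571
Sum of squared deviations: (−0.0571)² + (−0.2571)² + (+1.8429)² + (−0.1571)² + (−0.5571)² + (−0.8571)² + (+0.0429)² = 4.5371
Variance = 4.5371 / 7 = 0.6482
SE* = √0.6482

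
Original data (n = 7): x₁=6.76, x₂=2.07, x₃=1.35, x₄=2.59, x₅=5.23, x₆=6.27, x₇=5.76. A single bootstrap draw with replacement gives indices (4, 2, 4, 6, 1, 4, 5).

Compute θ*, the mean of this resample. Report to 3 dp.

Resample values: 2.59, 2.07, 2.59, 6.27, 6.76, 2.59, 5.23.
Mean = (2.59 + 2.07 + 2.59 + 6.27 + 6.76 + 2.59 + 5.23) / 7 = 28.100 / 7 = 4.014

θ* = 4.014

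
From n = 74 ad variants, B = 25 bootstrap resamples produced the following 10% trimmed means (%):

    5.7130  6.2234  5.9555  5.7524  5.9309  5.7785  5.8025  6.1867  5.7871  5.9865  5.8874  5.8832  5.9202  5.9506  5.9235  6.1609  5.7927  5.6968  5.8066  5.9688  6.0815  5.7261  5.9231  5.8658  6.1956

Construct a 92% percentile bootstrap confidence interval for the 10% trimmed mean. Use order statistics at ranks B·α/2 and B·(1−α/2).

(5.6968, 6.1956)

Sorted replicates: 5.6968, 5.7130, 5.7261, 5.7524, 5.7785, 5.7871, 5.7927, 5.8025, 5.8066, 5.8658, 5.8832, 5.8874, 5.9202, 5.9231, 5.9235, 5.9309, 5.9506, 5.9555, 5.9688, 5.9865, 6.0815, 6.1609, 6.1867, 6.1956, 6.2234
α = 0.08; lower rank = 25 × 0.040 = 1; upper rank = 25 × 0.960 = 24.
The 1st smallest replicate is 5.6968; the 24th is 6.1956.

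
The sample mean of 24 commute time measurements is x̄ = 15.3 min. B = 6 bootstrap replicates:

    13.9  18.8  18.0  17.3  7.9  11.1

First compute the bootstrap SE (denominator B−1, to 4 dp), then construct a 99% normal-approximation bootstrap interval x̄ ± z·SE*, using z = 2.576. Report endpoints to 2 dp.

Mean of replicates = 14.5000; sum of squared deviations = 94.0600; SE* = √(94.0600/5) = 4.3373
Margin = 2.576 × 4.3373 = 11.173
Interval: 15.3 ± 11.173

(4.13, 26.47)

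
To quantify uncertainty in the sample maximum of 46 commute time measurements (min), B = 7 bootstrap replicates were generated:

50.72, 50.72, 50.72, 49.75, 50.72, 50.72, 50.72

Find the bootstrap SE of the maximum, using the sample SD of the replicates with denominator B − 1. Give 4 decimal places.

Bootstrap SE is the standard deviation of the 7 replicate maximums.
Mean of replicates: (50.72 + 50.72 + 50.72 + 49.75 + 50.72 + 50.72 + 50.72) / 7 = 354.07000 / 7 = 50.58143
Sum of squared deviations: (+0.13857)² + (+0.13857)² + (+0.13857)² + (−0.83143)² + (+0.13857)² + (+0.13857)² + (+0.13857)² = 0.80649
Variance = 0.80649 / 6 = 0.13441
SE* = √0.13441

SE* = 0.3666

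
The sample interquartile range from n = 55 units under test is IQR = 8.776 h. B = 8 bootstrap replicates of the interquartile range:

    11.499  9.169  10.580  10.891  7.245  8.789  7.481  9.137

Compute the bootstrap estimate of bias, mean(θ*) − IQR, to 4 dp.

bias = +0.5729

mean(θ*) = (11.499 + 9.169 + 10.580 + 10.891 + 7.245 + 8.789 + 7.481 + 9.137) / 8 = 9.34887
bias = 9.34887 − 8.776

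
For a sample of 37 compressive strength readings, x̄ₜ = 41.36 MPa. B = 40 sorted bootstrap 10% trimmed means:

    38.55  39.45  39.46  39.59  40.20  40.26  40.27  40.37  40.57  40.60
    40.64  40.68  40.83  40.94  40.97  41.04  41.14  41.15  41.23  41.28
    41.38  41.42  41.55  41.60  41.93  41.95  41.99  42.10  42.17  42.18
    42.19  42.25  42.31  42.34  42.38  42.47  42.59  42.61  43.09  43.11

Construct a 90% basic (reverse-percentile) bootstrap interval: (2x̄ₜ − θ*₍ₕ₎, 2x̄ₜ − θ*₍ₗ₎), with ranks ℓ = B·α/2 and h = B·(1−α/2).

(40.11, 43.27)

Percentile endpoints at ranks 2 and 38: θ*₍2₎ = 39.45, θ*₍38₎ = 42.61.
Basic interval reflects these around x̄ₜ:
  lower = 2 × 41.36 − 42.61 = 40.11
  upper = 2 × 41.36 − 39.45 = 43.27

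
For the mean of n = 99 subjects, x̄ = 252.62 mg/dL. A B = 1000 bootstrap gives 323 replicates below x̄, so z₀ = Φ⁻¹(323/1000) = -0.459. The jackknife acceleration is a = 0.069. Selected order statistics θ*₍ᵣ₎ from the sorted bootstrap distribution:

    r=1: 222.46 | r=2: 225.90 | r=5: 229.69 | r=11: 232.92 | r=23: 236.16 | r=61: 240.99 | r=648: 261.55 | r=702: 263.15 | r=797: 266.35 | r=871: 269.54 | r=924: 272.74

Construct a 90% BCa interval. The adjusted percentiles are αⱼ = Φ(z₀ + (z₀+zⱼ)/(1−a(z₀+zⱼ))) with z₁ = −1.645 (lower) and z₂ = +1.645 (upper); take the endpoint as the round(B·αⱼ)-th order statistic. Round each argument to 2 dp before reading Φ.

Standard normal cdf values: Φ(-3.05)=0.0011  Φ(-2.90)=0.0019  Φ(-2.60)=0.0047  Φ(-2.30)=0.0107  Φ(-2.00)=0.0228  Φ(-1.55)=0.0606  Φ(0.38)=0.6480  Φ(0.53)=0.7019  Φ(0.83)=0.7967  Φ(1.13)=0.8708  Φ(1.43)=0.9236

Lower: z₀ + z₁ = -0.459 + (-1.645) = -2.104; 1 − a(z₀+z₁) = 1 − (0.069)(-2.104) = 1.1452; argument = -0.459 + (-2.104)/1.1452 = -2.2963 → -2.30.
α₁ = Φ(-2.30) = 0.0107; rank = round(1000 × 0.0107) = 11; θ*₍11₎ = 232.92.
Upper: z₀ + z₂ = 1.186; 1 − a(z₀+z₂) = 0.9182; argument = 0.8327 → 0.83; α₂ = 0.7967; rank = 797; θ*₍797₎ = 266.35.

(232.92, 266.35)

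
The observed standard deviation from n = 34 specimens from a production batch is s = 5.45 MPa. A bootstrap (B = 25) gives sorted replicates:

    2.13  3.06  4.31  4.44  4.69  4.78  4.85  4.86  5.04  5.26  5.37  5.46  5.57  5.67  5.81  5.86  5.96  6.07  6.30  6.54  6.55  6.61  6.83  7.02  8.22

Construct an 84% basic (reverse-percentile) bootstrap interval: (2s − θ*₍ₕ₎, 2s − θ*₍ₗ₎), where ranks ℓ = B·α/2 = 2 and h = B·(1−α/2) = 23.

(4.07, 7.84)

Percentile endpoints at ranks 2 and 23: θ*₍2₎ = 3.06, θ*₍23₎ = 6.83.
Basic interval reflects these around s:
  lower = 2 × 5.45 − 6.83 = 4.07
  upper = 2 × 5.45 − 3.06 = 7.84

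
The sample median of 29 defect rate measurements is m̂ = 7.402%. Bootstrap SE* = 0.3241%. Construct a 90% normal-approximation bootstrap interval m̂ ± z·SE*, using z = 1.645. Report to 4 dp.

(6.8689, 7.9351)

Margin = 1.645 × 0.3241 = 0.53314
Interval: 7.402 ± 0.53314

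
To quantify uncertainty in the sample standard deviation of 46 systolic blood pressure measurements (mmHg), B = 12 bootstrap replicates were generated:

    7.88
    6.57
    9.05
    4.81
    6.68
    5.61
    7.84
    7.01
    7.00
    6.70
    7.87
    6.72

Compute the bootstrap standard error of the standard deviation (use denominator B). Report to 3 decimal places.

Bootstrap SE is the standard deviation of the 12 replicate standard deviations.
Mean of replicates: (7.88 + 6.57 + 9.05 + 4.81 + 6.68 + 5.61 + 7.84 + 7.01 + 7.00 + 6.70 + 7.87 + 6.72) / 12 = 83.7400 / 12 = 6.9783
Sum of squared deviations: (+0.9017)² + (−0.4083)² + (+2.0717)² + (−2.1683)² + (−0.2983)² + (−1.3683)² + (+0.8617)² + (+0.0317)² + (+0.0217)² + (−0.2783)² + (+0.8917)² + (−0.2583)² = 13.6178
Variance = 13.6178 / 12 = 1.1348
SE* = √1.1348

SE* = 1.065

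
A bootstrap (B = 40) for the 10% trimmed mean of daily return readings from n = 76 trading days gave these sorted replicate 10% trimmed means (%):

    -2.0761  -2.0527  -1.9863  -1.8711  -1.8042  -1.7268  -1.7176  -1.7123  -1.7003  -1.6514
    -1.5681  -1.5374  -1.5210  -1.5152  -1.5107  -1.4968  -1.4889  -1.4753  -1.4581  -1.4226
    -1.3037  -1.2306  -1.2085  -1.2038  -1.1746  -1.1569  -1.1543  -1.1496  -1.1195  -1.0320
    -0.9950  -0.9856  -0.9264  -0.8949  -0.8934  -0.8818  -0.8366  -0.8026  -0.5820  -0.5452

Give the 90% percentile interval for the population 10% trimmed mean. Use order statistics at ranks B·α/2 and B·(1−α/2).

α = 0.10; lower rank = 40 × 0.050 = 2; upper rank = 40 × 0.950 = 38.
The 2nd smallest replicate is -2.0527; the 38th is -0.8026.

(-2.0527, -0.8026)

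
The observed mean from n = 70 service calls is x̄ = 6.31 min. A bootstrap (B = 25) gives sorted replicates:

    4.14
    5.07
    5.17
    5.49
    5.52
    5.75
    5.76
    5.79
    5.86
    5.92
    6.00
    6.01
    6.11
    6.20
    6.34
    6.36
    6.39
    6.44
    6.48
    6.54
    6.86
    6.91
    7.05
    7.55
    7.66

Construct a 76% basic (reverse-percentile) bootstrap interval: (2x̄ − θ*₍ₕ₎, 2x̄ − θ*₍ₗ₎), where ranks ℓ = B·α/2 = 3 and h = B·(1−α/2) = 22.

Percentile endpoints at ranks 3 and 22: θ*₍3₎ = 5.17, θ*₍22₎ = 6.91.
Basic interval reflects these around x̄:
  lower = 2 × 6.31 − 6.91 = 5.71
  upper = 2 × 6.31 − 5.17 = 7.45

(5.71, 7.45)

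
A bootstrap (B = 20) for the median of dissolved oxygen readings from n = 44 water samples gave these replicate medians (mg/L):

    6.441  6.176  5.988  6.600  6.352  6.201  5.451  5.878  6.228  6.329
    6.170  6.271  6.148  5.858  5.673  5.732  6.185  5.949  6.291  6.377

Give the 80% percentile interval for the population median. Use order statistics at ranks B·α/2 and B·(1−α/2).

Sorted replicates: 5.451, 5.673, 5.732, 5.858, 5.878, 5.949, 5.988, 6.148, 6.170, 6.176, 6.185, 6.201, 6.228, 6.271, 6.291, 6.329, 6.352, 6.377, 6.441, 6.600
α = 0.20; lower rank = 20 × 0.100 = 2; upper rank = 20 × 0.900 = 18.
The 2nd smallest replicate is 5.673; the 18th is 6.377.

(5.673, 6.377)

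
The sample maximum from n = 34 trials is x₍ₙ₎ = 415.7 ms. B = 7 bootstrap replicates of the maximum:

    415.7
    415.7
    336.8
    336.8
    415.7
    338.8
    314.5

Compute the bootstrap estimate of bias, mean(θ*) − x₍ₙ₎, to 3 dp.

bias = −47.986

mean(θ*) = (415.7 + 415.7 + 336.8 + 336.8 + 415.7 + 338.8 + 314.5) / 7 = 367.7143
bias = 367.7143 − 415.7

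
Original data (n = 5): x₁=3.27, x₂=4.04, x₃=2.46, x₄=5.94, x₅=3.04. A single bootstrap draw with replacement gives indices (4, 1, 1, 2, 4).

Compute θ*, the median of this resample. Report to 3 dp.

Resample values: 5.94, 3.27, 3.27, 4.04, 5.94.
Sorted: 3.27, 3.27, 4.04, 5.94, 5.94
Median = middle value = 4.040

θ* = 4.040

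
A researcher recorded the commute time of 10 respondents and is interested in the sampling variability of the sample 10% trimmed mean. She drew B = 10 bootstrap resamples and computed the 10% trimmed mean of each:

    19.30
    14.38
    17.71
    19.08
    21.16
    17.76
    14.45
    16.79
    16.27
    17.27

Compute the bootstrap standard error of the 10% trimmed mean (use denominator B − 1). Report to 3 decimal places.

SE* = 2.116

Bootstrap SE is the standard deviation of the 10 replicate 10% trimmed means.
Mean of replicates: (19.30 + 14.38 + 17.71 + 19.08 + 21.16 + 17.76 + 14.45 + 16.79 + 16.27 + 17.27) / 10 = 174.1700 / 10 = 17.4170
Sum of squared deviations: (+1.8830)² + (−3.0370)² + (+0.2930)² + (+1.6630)² + (+3.7430)² + (+0.3430)² + (−2.9670)² + (−0.6270)² + (−1.1470)² + (−0.1470)² = 40.2816
Variance = 40.2816 / 9 = 4.4757
SE* = √4.4757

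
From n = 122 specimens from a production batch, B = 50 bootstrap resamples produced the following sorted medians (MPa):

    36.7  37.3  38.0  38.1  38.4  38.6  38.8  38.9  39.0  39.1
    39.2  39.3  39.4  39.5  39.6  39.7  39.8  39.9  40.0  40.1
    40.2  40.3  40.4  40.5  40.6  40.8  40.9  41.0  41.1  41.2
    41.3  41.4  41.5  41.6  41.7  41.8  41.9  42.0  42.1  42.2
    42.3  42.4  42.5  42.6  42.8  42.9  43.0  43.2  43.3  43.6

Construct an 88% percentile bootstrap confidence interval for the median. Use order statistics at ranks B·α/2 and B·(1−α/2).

(38.0, 43.0)

α = 0.12; lower rank = 50 × 0.060 = 3; upper rank = 50 × 0.940 = 47.
The 3rd smallest replicate is 38.0; the 47th is 43.0.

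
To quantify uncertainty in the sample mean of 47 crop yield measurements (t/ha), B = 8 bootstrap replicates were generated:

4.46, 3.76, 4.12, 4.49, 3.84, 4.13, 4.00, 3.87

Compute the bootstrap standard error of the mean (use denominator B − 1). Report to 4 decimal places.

SE* = 0.2744

Bootstrap SE is the standard deviation of the 8 replicate means.
Mean of replicates: (4.46 + 3.76 + 4.12 + 4.49 + 3.84 + 4.13 + 4.00 + 3.87) / 8 = 32.67000 / 8 = 4.08375
Sum of squared deviations: (+0.37625)² + (−0.32375)² + (+0.03625)² + (+0.40625)² + (−0.24375)² + (+0.04625)² + (−0.08375)² + (−0.21375)² = 0.52699
Variance = 0.52699 / 7 = 0.07528
SE* = √0.07528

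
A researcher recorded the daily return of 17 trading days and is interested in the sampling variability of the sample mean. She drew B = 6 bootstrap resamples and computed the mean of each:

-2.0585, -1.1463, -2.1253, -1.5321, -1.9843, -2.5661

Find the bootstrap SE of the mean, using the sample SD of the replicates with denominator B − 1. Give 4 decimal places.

SE* = 0.4960

Bootstrap SE is the standard deviation of the 6 replicate means.
Mean of replicates: ((-2.0585) + (-1.1463) + (-2.1253) + (-1.5321) + (-1.9843) + (-2.5661)) / 6 = -11.41260 / 6 = -1.90210
Sum of squared deviations: (−0.15640)² + (+0.75580)² + (−0.22320)² + (+0.37000)² + (−0.08220)² + (−0.66400)² = 1.23007
Variance = 1.23007 / 5 = 0.24601
SE* = √0.24601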